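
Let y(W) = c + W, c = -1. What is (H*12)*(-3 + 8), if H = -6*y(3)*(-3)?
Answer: 2160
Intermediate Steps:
y(W) = -1 + W
H = 36 (H = -6*(-1 + 3)*(-3) = -12*(-3) = -6*(-6) = 36)
(H*12)*(-3 + 8) = (36*12)*(-3 + 8) = 432*5 = 2160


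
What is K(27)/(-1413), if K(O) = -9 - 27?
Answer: 4/157 ≈ 0.025478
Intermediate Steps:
K(O) = -36
K(27)/(-1413) = -36/(-1413) = -36*(-1/1413) = 4/157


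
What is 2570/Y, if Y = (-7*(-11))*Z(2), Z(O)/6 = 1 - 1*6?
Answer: -257/231 ≈ -1.1126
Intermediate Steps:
Z(O) = -30 (Z(O) = 6*(1 - 1*6) = 6*(1 - 6) = 6*(-5) = -30)
Y = -2310 (Y = -7*(-11)*(-30) = 77*(-30) = -2310)
2570/Y = 2570/(-2310) = 2570*(-1/2310) = -257/231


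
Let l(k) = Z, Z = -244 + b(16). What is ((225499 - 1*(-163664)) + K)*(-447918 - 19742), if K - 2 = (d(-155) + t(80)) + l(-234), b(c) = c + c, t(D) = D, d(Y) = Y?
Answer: -181862685480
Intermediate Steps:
b(c) = 2*c
Z = -212 (Z = -244 + 2*16 = -244 + 32 = -212)
l(k) = -212
K = -285 (K = 2 + ((-155 + 80) - 212) = 2 + (-75 - 212) = 2 - 287 = -285)
((225499 - 1*(-163664)) + K)*(-447918 - 19742) = ((225499 - 1*(-163664)) - 285)*(-447918 - 19742) = ((225499 + 163664) - 285)*(-467660) = (389163 - 285)*(-467660) = 388878*(-467660) = -181862685480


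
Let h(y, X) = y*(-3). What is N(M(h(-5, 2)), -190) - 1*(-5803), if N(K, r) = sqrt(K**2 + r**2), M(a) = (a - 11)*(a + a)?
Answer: 5803 + 10*sqrt(505) ≈ 6027.7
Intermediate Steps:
h(y, X) = -3*y
M(a) = 2*a*(-11 + a) (M(a) = (-11 + a)*(2*a) = 2*a*(-11 + a))
N(M(h(-5, 2)), -190) - 1*(-5803) = sqrt((2*(-3*(-5))*(-11 - 3*(-5)))**2 + (-190)**2) - 1*(-5803) = sqrt((2*15*(-11 + 15))**2 + 36100) + 5803 = sqrt((2*15*4)**2 + 36100) + 5803 = sqrt(120**2 + 36100) + 5803 = sqrt(14400 + 36100) + 5803 = sqrt(50500) + 5803 = 10*sqrt(505) + 5803 = 5803 + 10*sqrt(505)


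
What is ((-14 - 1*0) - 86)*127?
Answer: -12700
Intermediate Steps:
((-14 - 1*0) - 86)*127 = ((-14 + 0) - 86)*127 = (-14 - 86)*127 = -100*127 = -12700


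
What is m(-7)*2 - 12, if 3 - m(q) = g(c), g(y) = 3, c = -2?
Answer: -12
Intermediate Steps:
m(q) = 0 (m(q) = 3 - 1*3 = 3 - 3 = 0)
m(-7)*2 - 12 = 0*2 - 12 = 0 - 12 = -12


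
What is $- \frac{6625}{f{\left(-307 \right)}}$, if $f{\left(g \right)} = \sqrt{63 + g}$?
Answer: $\frac{6625 i \sqrt{61}}{122} \approx 424.12 i$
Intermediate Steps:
$- \frac{6625}{f{\left(-307 \right)}} = - \frac{6625}{\sqrt{63 - 307}} = - \frac{6625}{\sqrt{-244}} = - \frac{6625}{2 i \sqrt{61}} = - 6625 \left(- \frac{i \sqrt{61}}{122}\right) = \frac{6625 i \sqrt{61}}{122}$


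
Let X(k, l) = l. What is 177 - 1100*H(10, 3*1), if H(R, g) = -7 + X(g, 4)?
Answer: 3477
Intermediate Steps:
H(R, g) = -3 (H(R, g) = -7 + 4 = -3)
177 - 1100*H(10, 3*1) = 177 - 1100*(-3) = 177 + 3300 = 3477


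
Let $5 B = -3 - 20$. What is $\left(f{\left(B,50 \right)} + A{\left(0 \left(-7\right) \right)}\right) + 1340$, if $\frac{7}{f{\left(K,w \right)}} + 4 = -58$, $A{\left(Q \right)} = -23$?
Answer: $\frac{81647}{62} \approx 1316.9$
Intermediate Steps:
$B = - \frac{23}{5}$ ($B = \frac{-3 - 20}{5} = \frac{1}{5} \left(-23\right) = - \frac{23}{5} \approx -4.6$)
$f{\left(K,w \right)} = - \frac{7}{62}$ ($f{\left(K,w \right)} = \frac{7}{-4 - 58} = \frac{7}{-62} = 7 \left(- \frac{1}{62}\right) = - \frac{7}{62}$)
$\left(f{\left(B,50 \right)} + A{\left(0 \left(-7\right) \right)}\right) + 1340 = \left(- \frac{7}{62} - 23\right) + 1340 = - \frac{1433}{62} + 1340 = \frac{81647}{62}$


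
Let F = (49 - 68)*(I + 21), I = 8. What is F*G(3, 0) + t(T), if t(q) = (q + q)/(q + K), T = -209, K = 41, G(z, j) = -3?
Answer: 139061/84 ≈ 1655.5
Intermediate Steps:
F = -551 (F = (49 - 68)*(8 + 21) = -19*29 = -551)
t(q) = 2*q/(41 + q) (t(q) = (q + q)/(q + 41) = (2*q)/(41 + q) = 2*q/(41 + q))
F*G(3, 0) + t(T) = -551*(-3) + 2*(-209)/(41 - 209) = 1653 + 2*(-209)/(-168) = 1653 + 2*(-209)*(-1/168) = 1653 + 209/84 = 139061/84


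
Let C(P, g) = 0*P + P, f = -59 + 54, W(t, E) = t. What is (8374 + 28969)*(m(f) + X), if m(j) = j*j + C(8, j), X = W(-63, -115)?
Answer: -1120290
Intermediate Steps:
f = -5
X = -63
C(P, g) = P (C(P, g) = 0 + P = P)
m(j) = 8 + j² (m(j) = j*j + 8 = j² + 8 = 8 + j²)
(8374 + 28969)*(m(f) + X) = (8374 + 28969)*((8 + (-5)²) - 63) = 37343*((8 + 25) - 63) = 37343*(33 - 63) = 37343*(-30) = -1120290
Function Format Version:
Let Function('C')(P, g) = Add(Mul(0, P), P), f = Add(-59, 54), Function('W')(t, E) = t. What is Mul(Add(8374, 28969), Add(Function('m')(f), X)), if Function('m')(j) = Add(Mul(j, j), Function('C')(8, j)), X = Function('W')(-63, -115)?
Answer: -1120290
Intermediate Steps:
f = -5
X = -63
Function('C')(P, g) = P (Function('C')(P, g) = Add(0, P) = P)
Function('m')(j) = Add(8, Pow(j, 2)) (Function('m')(j) = Add(Mul(j, j), 8) = Add(Pow(j, 2), 8) = Add(8, Pow(j, 2)))
Mul(Add(8374, 28969), Add(Function('m')(f), X)) = Mul(Add(8374, 28969), Add(Add(8, Pow(-5, 2)), -63)) = Mul(37343, Add(Add(8, 25), -63)) = Mul(37343, Add(33, -63)) = Mul(37343, -30) = -1120290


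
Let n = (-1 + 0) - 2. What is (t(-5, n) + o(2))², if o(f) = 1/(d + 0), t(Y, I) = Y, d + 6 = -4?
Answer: 2601/100 ≈ 26.010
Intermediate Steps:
d = -10 (d = -6 - 4 = -10)
n = -3 (n = -1 - 2 = -3)
o(f) = -⅒ (o(f) = 1/(-10 + 0) = 1/(-10) = -⅒)
(t(-5, n) + o(2))² = (-5 - ⅒)² = (-51/10)² = 2601/100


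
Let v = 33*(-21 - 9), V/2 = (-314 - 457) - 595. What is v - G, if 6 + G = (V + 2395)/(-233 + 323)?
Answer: -88223/90 ≈ -980.26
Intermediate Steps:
V = -2732 (V = 2*((-314 - 457) - 595) = 2*(-771 - 595) = 2*(-1366) = -2732)
v = -990 (v = 33*(-30) = -990)
G = -877/90 (G = -6 + (-2732 + 2395)/(-233 + 323) = -6 - 337/90 = -877/90 ≈ -9.7444)
v - G = -990 - 1*(-877/90) = -990 + 877/90 = -88223/90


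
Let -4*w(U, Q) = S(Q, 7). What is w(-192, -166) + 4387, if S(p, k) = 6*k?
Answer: 8753/2 ≈ 4376.5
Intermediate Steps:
w(U, Q) = -21/2 (w(U, Q) = -3*7/2 = -¼*42 = -21/2)
w(-192, -166) + 4387 = -21/2 + 4387 = 8753/2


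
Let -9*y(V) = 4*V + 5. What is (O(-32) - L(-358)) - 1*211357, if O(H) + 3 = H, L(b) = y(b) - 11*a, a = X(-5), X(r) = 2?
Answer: -1903757/9 ≈ -2.1153e+5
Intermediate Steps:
y(V) = -5/9 - 4*V/9 (y(V) = -(4*V + 5)/9 = -(5 + 4*V)/9 = -5/9 - 4*V/9)
a = 2
L(b) = -203/9 - 4*b/9 (L(b) = (-5/9 - 4*b/9) - 11*2 = (-5/9 - 4*b/9) - 22 = -203/9 - 4*b/9)
O(H) = -3 + H
(O(-32) - L(-358)) - 1*211357 = ((-3 - 32) - (-203/9 - 4/9*(-358))) - 1*211357 = (-35 - (-203/9 + 1432/9)) - 211357 = (-35 - 1*1229/9) - 211357 = (-35 - 1229/9) - 211357 = -1544/9 - 211357 = -1903757/9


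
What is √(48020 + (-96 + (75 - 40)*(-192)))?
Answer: 2*√10301 ≈ 202.99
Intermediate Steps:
√(48020 + (-96 + (75 - 40)*(-192))) = √(48020 + (-96 + 35*(-192))) = √(48020 + (-96 - 6720)) = √(48020 - 6816) = √41204 = 2*√10301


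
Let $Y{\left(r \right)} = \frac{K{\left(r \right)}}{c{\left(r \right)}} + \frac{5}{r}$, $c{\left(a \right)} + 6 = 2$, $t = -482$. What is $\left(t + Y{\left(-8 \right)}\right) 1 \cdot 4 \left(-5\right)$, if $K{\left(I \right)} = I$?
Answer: $\frac{19225}{2} \approx 9612.5$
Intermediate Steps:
$c{\left(a \right)} = -4$ ($c{\left(a \right)} = -6 + 2 = -4$)
$Y{\left(r \right)} = \frac{5}{r} - \frac{r}{4}$ ($Y{\left(r \right)} = \frac{r}{-4} + \frac{5}{r} = r \left(- \frac{1}{4}\right) + \frac{5}{r} = - \frac{r}{4} + \frac{5}{r} = \frac{5}{r} - \frac{r}{4}$)
$\left(t + Y{\left(-8 \right)}\right) 1 \cdot 4 \left(-5\right) = \left(-482 + \left(\frac{5}{-8} - -2\right)\right) 1 \cdot 4 \left(-5\right) = \left(-482 + \left(5 \left(- \frac{1}{8}\right) + 2\right)\right) 4 \left(-5\right) = \left(-482 + \left(- \frac{5}{8} + 2\right)\right) \left(-20\right) = \left(-482 + \frac{11}{8}\right) \left(-20\right) = \left(- \frac{3845}{8}\right) \left(-20\right) = \frac{19225}{2}$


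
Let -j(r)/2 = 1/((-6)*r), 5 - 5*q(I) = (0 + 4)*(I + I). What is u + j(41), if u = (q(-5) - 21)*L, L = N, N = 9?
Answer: -13283/123 ≈ -107.99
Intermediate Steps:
q(I) = 1 - 8*I/5 (q(I) = 1 - (0 + 4)*(I + I)/5 = 1 - 4*2*I/5 = 1 - 8*I/5)
L = 9
j(r) = 1/(3*r) (j(r) = -2/((-6)*r) = -(-1)/(3*r) = 1/(3*r))
u = -108 (u = ((1 - 8/5*(-5)) - 21)*9 = ((1 + 8) - 21)*9 = (9 - 21)*9 = -12*9 = -108)
u + j(41) = -108 + (⅓)/41 = -108 + (⅓)*(1/41) = -108 + 1/123 = -13283/123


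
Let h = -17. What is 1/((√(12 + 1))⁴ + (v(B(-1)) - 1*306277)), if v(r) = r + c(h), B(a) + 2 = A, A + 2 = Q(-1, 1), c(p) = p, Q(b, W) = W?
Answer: -1/306128 ≈ -3.2666e-6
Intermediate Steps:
A = -1 (A = -2 + 1 = -1)
B(a) = -3 (B(a) = -2 - 1 = -3)
v(r) = -17 + r (v(r) = r - 17 = -17 + r)
1/((√(12 + 1))⁴ + (v(B(-1)) - 1*306277)) = 1/((√(12 + 1))⁴ + ((-17 - 3) - 1*306277)) = 1/((√13)⁴ + (-20 - 306277)) = 1/(169 - 306297) = 1/(-306128) = -1/306128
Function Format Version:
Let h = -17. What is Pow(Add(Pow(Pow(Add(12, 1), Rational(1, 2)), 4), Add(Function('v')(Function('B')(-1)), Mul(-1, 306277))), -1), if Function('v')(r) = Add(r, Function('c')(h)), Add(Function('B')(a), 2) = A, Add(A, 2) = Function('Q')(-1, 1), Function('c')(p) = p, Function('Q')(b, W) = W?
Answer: Rational(-1, 306128) ≈ -3.2666e-6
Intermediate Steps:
A = -1 (A = Add(-2, 1) = -1)
Function('B')(a) = -3 (Function('B')(a) = Add(-2, -1) = -3)
Function('v')(r) = Add(-17, r) (Function('v')(r) = Add(r, -17) = Add(-17, r))
Pow(Add(Pow(Pow(Add(12, 1), Rational(1, 2)), 4), Add(Function('v')(Function('B')(-1)), Mul(-1, 306277))), -1) = Pow(Add(Pow(Pow(Add(12, 1), Rational(1, 2)), 4), Add(Add(-17, -3), Mul(-1, 306277))), -1) = Pow(Add(Pow(Pow(13, Rational(1, 2)), 4), Add(-20, -306277)), -1) = Pow(Add(169, -306297), -1) = Pow(-306128, -1) = Rational(-1, 306128)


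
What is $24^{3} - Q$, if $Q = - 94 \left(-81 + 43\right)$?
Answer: $10252$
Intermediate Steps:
$Q = 3572$ ($Q = \left(-94\right) \left(-38\right) = 3572$)
$24^{3} - Q = 24^{3} - 3572 = 13824 - 3572 = 10252$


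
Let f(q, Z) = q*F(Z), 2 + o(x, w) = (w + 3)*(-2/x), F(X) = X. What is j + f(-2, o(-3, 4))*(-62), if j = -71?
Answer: 779/3 ≈ 259.67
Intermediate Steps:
o(x, w) = -2 - 2*(3 + w)/x (o(x, w) = -2 + (w + 3)*(-2/x) = -2 + (3 + w)*(-2/x) = -2 - 2*(3 + w)/x)
f(q, Z) = Z*q (f(q, Z) = q*Z = Z*q)
j + f(-2, o(-3, 4))*(-62) = -71 + ((2*(-3 - 1*4 - 1*(-3))/(-3))*(-2))*(-62) = -71 + ((2*(-1/3)*(-3 - 4 + 3))*(-2))*(-62) = -71 + ((2*(-1/3)*(-4))*(-2))*(-62) = -71 + ((8/3)*(-2))*(-62) = -71 - 16/3*(-62) = -71 + 992/3 = 779/3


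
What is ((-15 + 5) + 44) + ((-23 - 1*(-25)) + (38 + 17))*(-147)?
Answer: -8345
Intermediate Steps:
((-15 + 5) + 44) + ((-23 - 1*(-25)) + (38 + 17))*(-147) = (-10 + 44) + ((-23 + 25) + 55)*(-147) = 34 + (2 + 55)*(-147) = 34 + 57*(-147) = 34 - 8379 = -8345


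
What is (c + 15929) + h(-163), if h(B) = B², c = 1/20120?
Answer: 855059761/20120 ≈ 42498.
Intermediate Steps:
c = 1/20120 ≈ 4.9702e-5
(c + 15929) + h(-163) = (1/20120 + 15929) + (-163)² = 320491481/20120 + 26569 = 855059761/20120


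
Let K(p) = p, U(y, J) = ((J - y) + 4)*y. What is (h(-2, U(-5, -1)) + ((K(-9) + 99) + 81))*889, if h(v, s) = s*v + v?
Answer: 221361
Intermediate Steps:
U(y, J) = y*(4 + J - y) (U(y, J) = (4 + J - y)*y = y*(4 + J - y))
h(v, s) = v + s*v
(h(-2, U(-5, -1)) + ((K(-9) + 99) + 81))*889 = (-2*(1 - 5*(4 - 1 - 1*(-5))) + ((-9 + 99) + 81))*889 = (-2*(1 - 5*(4 - 1 + 5)) + (90 + 81))*889 = (-2*(1 - 5*8) + 171)*889 = (-2*(1 - 40) + 171)*889 = (-2*(-39) + 171)*889 = (78 + 171)*889 = 249*889 = 221361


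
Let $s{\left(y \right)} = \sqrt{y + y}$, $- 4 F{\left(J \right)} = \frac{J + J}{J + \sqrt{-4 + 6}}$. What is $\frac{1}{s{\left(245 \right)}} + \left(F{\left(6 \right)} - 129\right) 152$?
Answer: $- \frac{334704}{17} + \frac{\sqrt{10}}{70} + \frac{228 \sqrt{2}}{17} \approx -19669.0$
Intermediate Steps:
$F{\left(J \right)} = - \frac{J}{2 \left(J + \sqrt{2}\right)}$ ($F{\left(J \right)} = - \frac{\left(J + J\right) \frac{1}{J + \sqrt{-4 + 6}}}{4} = - \frac{2 J \frac{1}{J + \sqrt{2}}}{4} = - \frac{J}{2 \left(J + \sqrt{2}\right)}$)
$s{\left(y \right)} = \sqrt{2} \sqrt{y}$ ($s{\left(y \right)} = \sqrt{2 y} = \sqrt{2} \sqrt{y}$)
$\frac{1}{s{\left(245 \right)}} + \left(F{\left(6 \right)} - 129\right) 152 = \frac{1}{\sqrt{2} \sqrt{245}} + \left(\left(-1\right) 6 \frac{1}{2 \cdot 6 + 2 \sqrt{2}} - 129\right) 152 = \frac{1}{\sqrt{2} \cdot 7 \sqrt{5}} + \left(\left(-1\right) 6 \frac{1}{12 + 2 \sqrt{2}} - 129\right) 152 = \frac{1}{7 \sqrt{10}} + \left(- \frac{6}{12 + 2 \sqrt{2}} - 129\right) 152 = \frac{\sqrt{10}}{70} + \left(-129 - \frac{6}{12 + 2 \sqrt{2}}\right) 152 = \frac{\sqrt{10}}{70} - \left(19608 + \frac{912}{12 + 2 \sqrt{2}}\right) = -19608 - \frac{912}{12 + 2 \sqrt{2}} + \frac{\sqrt{10}}{70}$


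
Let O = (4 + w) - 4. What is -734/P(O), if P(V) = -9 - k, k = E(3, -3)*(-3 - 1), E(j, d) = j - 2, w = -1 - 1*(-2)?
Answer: 734/5 ≈ 146.80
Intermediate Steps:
w = 1 (w = -1 + 2 = 1)
E(j, d) = -2 + j
O = 1 (O = (4 + 1) - 4 = 5 - 4 = 1)
k = -4 (k = (-2 + 3)*(-3 - 1) = 1*(-4) = -4)
P(V) = -5 (P(V) = -9 - 1*(-4) = -9 + 4 = -5)
-734/P(O) = -734/(-5) = -734*(-1/5) = 734/5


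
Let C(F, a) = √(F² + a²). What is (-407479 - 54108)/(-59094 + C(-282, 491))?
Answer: 27277022178/3491780231 + 461587*√320605/3491780231 ≈ 7.8866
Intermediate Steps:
(-407479 - 54108)/(-59094 + C(-282, 491)) = (-407479 - 54108)/(-59094 + √((-282)² + 491²)) = -461587/(-59094 + √(79524 + 241081)) = -461587/(-59094 + √320605)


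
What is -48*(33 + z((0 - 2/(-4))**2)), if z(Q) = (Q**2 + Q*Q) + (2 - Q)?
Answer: -1674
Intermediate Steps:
z(Q) = 2 - Q + 2*Q**2 (z(Q) = (Q**2 + Q**2) + (2 - Q) = 2*Q**2 + (2 - Q) = 2 - Q + 2*Q**2)
-48*(33 + z((0 - 2/(-4))**2)) = -48*(33 + (2 - (0 - 2/(-4))**2 + 2*((0 - 2/(-4))**2)**2)) = -48*(33 + (2 - (0 - 2*(-1/4))**2 + 2*((0 - 2*(-1/4))**2)**2)) = -48*(33 + (2 - (0 + 1/2)**2 + 2*((0 + 1/2)**2)**2)) = -48*(33 + (2 - (1/2)**2 + 2*((1/2)**2)**2)) = -48*(33 + (2 - 1*1/4 + 2*(1/4)**2)) = -48*(33 + (2 - 1/4 + 2*(1/16))) = -48*(33 + (2 - 1/4 + 1/8)) = -48*(33 + 15/8) = -48*279/8 = -1674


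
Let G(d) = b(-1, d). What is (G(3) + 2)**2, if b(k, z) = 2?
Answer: 16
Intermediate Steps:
G(d) = 2
(G(3) + 2)**2 = (2 + 2)**2 = 4**2 = 16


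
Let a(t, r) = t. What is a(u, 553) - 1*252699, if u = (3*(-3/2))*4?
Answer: -252717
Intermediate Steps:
u = -18 (u = (3*(-3*½))*4 = (3*(-3/2))*4 = -9/2*4 = -18)
a(u, 553) - 1*252699 = -18 - 1*252699 = -18 - 252699 = -252717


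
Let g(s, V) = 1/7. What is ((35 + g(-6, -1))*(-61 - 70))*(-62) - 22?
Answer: 1997858/7 ≈ 2.8541e+5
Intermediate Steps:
g(s, V) = ⅐
((35 + g(-6, -1))*(-61 - 70))*(-62) - 22 = ((35 + ⅐)*(-61 - 70))*(-62) - 22 = ((246/7)*(-131))*(-62) - 22 = -32226/7*(-62) - 22 = 1998012/7 - 22 = 1997858/7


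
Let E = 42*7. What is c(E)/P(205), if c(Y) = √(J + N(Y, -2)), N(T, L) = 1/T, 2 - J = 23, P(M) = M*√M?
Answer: I*√7592790/1765050 ≈ 0.0015611*I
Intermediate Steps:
P(M) = M^(3/2)
E = 294
J = -21 (J = 2 - 1*23 = 2 - 23 = -21)
c(Y) = √(-21 + 1/Y)
c(E)/P(205) = √(-21 + 1/294)/(205^(3/2)) = √(-21 + 1/294)/((205*√205)) = √(-6173/294)*(√205/42025) = (I*√37038/42)*(√205/42025) = I*√7592790/1765050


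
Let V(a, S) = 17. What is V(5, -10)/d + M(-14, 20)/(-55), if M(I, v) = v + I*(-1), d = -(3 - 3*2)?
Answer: 833/165 ≈ 5.0485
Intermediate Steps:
d = 3 (d = -(3 - 6) = -1*(-3) = 3)
M(I, v) = v - I
V(5, -10)/d + M(-14, 20)/(-55) = 17/3 + (20 - 1*(-14))/(-55) = 17*(⅓) + (20 + 14)*(-1/55) = 17/3 + 34*(-1/55) = 17/3 - 34/55 = 833/165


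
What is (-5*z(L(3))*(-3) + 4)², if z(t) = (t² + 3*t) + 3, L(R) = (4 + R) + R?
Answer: 3996001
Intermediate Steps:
L(R) = 4 + 2*R
z(t) = 3 + t² + 3*t
(-5*z(L(3))*(-3) + 4)² = (-5*(3 + (4 + 2*3)² + 3*(4 + 2*3))*(-3) + 4)² = (-5*(3 + (4 + 6)² + 3*(4 + 6))*(-3) + 4)² = (-5*(3 + 10² + 3*10)*(-3) + 4)² = (-5*(3 + 100 + 30)*(-3) + 4)² = (-5*133*(-3) + 4)² = (-665*(-3) + 4)² = (1995 + 4)² = 1999² = 3996001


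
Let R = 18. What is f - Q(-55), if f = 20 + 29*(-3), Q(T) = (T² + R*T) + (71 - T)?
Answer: -2228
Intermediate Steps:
Q(T) = 71 + T² + 17*T (Q(T) = (T² + 18*T) + (71 - T) = 71 + T² + 17*T)
f = -67 (f = 20 - 87 = -67)
f - Q(-55) = -67 - (71 + (-55)² + 17*(-55)) = -67 - (71 + 3025 - 935) = -67 - 1*2161 = -67 - 2161 = -2228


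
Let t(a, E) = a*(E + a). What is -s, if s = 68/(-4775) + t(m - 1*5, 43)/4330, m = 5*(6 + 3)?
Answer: -1555856/2067575 ≈ -0.75250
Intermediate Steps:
m = 45 (m = 5*9 = 45)
s = 1555856/2067575 (s = 68/(-4775) + ((45 - 1*5)*(43 + (45 - 1*5)))/4330 = 68*(-1/4775) + ((45 - 5)*(43 + (45 - 5)))*(1/4330) = -68/4775 + (40*(43 + 40))*(1/4330) = -68/4775 + (40*83)*(1/4330) = -68/4775 + 3320*(1/4330) = -68/4775 + 332/433 = 1555856/2067575 ≈ 0.75250)
-s = -1*1555856/2067575 = -1555856/2067575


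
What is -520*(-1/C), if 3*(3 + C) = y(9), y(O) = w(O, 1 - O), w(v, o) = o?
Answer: -1560/17 ≈ -91.765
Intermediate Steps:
y(O) = 1 - O
C = -17/3 (C = -3 + (1 - 1*9)/3 = -3 + (1 - 9)/3 = -3 + (1/3)*(-8) = -3 - 8/3 = -17/3 ≈ -5.6667)
-520*(-1/C) = -520/((-1*(-17/3))) = -520/17/3 = -520*3/17 = -1560/17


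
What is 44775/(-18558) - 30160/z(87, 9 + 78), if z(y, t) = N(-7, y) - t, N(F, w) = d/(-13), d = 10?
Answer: 802792485/2352742 ≈ 341.22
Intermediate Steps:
N(F, w) = -10/13 (N(F, w) = 10/(-13) = 10*(-1/13) = -10/13)
z(y, t) = -10/13 - t
44775/(-18558) - 30160/z(87, 9 + 78) = 44775/(-18558) - 30160/(-10/13 - (9 + 78)) = 44775*(-1/18558) - 30160/(-10/13 - 1*87) = -4975/2062 - 30160/(-10/13 - 87) = -4975/2062 - 30160/(-1141/13) = -4975/2062 - 30160*(-13/1141) = -4975/2062 + 392080/1141 = 802792485/2352742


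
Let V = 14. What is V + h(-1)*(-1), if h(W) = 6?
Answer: 8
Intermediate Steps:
V + h(-1)*(-1) = 14 + 6*(-1) = 14 - 6 = 8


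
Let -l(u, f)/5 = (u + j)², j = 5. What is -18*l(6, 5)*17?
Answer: 185130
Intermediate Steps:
l(u, f) = -5*(5 + u)² (l(u, f) = -5*(u + 5)² = -5*(5 + u)²)
-18*l(6, 5)*17 = -(-90)*(5 + 6)²*17 = -(-90)*11²*17 = -(-90)*121*17 = -18*(-605)*17 = 10890*17 = 185130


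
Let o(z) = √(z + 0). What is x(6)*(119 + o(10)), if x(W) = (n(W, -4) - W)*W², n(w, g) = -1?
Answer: -29988 - 252*√10 ≈ -30785.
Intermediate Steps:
o(z) = √z
x(W) = W²*(-1 - W) (x(W) = (-1 - W)*W² = W²*(-1 - W))
x(6)*(119 + o(10)) = (6²*(-1 - 1*6))*(119 + √10) = (36*(-1 - 6))*(119 + √10) = (36*(-7))*(119 + √10) = -252*(119 + √10) = -29988 - 252*√10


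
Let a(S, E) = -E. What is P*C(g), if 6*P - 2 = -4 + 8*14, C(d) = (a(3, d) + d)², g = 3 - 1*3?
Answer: 0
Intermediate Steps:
g = 0 (g = 3 - 3 = 0)
C(d) = 0 (C(d) = (-d + d)² = 0² = 0)
P = 55/3 (P = ⅓ + (-4 + 8*14)/6 = ⅓ + (-4 + 112)/6 = ⅓ + (⅙)*108 = ⅓ + 18 = 55/3 ≈ 18.333)
P*C(g) = (55/3)*0 = 0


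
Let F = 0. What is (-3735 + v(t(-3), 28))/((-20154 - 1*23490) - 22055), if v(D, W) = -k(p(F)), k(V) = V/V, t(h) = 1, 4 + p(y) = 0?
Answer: 3736/65699 ≈ 0.056865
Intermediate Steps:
p(y) = -4 (p(y) = -4 + 0 = -4)
k(V) = 1
v(D, W) = -1 (v(D, W) = -1*1 = -1)
(-3735 + v(t(-3), 28))/((-20154 - 1*23490) - 22055) = (-3735 - 1)/((-20154 - 1*23490) - 22055) = -3736/((-20154 - 23490) - 22055) = -3736/(-43644 - 22055) = -3736/(-65699) = -3736*(-1/65699) = 3736/65699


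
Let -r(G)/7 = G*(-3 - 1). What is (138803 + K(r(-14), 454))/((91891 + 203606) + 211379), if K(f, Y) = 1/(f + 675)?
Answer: 19640625/71722954 ≈ 0.27384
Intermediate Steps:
r(G) = 28*G (r(G) = -7*G*(-3 - 1) = -7*G*(-4) = -(-28)*G = 28*G)
K(f, Y) = 1/(675 + f)
(138803 + K(r(-14), 454))/((91891 + 203606) + 211379) = (138803 + 1/(675 + 28*(-14)))/((91891 + 203606) + 211379) = (138803 + 1/(675 - 392))/(295497 + 211379) = (138803 + 1/283)/506876 = (138803 + 1/283)*(1/506876) = (39281250/283)*(1/506876) = 19640625/71722954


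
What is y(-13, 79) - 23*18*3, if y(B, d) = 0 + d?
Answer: -1163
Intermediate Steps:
y(B, d) = d
y(-13, 79) - 23*18*3 = 79 - 23*18*3 = 79 - 414*3 = 79 - 1*1242 = 79 - 1242 = -1163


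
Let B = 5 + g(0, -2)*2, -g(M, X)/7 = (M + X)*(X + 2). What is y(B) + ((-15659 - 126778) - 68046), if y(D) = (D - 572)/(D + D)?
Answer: -2105397/10 ≈ -2.1054e+5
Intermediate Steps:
g(M, X) = -7*(2 + X)*(M + X) (g(M, X) = -7*(M + X)*(X + 2) = -7*(M + X)*(2 + X) = -7*(2 + X)*(M + X))
B = 5 (B = 5 + (-14*0 - 14*(-2) - 7*(-2)**2 - 7*0*(-2))*2 = 5 + (0 + 28 - 7*4 + 0)*2 = 5 + (0 + 28 - 28 + 0)*2 = 5 + 0*2 = 5 + 0 = 5)
y(D) = (-572 + D)/(2*D) (y(D) = (-572 + D)/((2*D)) = (-572 + D)*(1/(2*D)) = (-572 + D)/(2*D))
y(B) + ((-15659 - 126778) - 68046) = (1/2)*(-572 + 5)/5 + ((-15659 - 126778) - 68046) = (1/2)*(1/5)*(-567) + (-142437 - 68046) = -567/10 - 210483 = -2105397/10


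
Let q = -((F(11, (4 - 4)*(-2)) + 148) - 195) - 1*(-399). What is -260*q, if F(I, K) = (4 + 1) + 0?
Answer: -114660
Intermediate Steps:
F(I, K) = 5 (F(I, K) = 5 + 0 = 5)
q = 441 (q = -((5 + 148) - 195) - 1*(-399) = -(153 - 195) + 399 = -1*(-42) + 399 = 42 + 399 = 441)
-260*q = -260*441 = -114660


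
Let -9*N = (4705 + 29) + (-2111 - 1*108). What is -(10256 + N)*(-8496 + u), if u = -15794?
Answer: 2180974810/9 ≈ 2.4233e+8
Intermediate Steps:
N = -2515/9 (N = -((4705 + 29) + (-2111 - 1*108))/9 = -(4734 + (-2111 - 108))/9 = -(4734 - 2219)/9 = -⅑*2515 = -2515/9 ≈ -279.44)
-(10256 + N)*(-8496 + u) = -(10256 - 2515/9)*(-8496 - 15794) = -89789*(-24290)/9 = -1*(-2180974810/9) = 2180974810/9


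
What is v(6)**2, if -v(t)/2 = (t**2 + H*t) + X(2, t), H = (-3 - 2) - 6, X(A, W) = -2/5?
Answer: 92416/25 ≈ 3696.6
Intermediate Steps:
X(A, W) = -2/5 (X(A, W) = -2*1/5 = -2/5)
H = -11 (H = -5 - 6 = -11)
v(t) = 4/5 - 2*t**2 + 22*t (v(t) = -2*((t**2 - 11*t) - 2/5) = -2*(-2/5 + t**2 - 11*t) = 4/5 - 2*t**2 + 22*t)
v(6)**2 = (4/5 - 2*6**2 + 22*6)**2 = (4/5 - 2*36 + 132)**2 = (4/5 - 72 + 132)**2 = (304/5)**2 = 92416/25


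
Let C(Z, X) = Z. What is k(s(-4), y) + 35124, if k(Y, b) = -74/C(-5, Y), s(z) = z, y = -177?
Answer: 175694/5 ≈ 35139.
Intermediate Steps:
k(Y, b) = 74/5 (k(Y, b) = -74/(-5) = -74*(-⅕) = 74/5)
k(s(-4), y) + 35124 = 74/5 + 35124 = 175694/5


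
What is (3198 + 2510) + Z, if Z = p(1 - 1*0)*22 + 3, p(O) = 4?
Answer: 5799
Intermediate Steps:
Z = 91 (Z = 4*22 + 3 = 88 + 3 = 91)
(3198 + 2510) + Z = (3198 + 2510) + 91 = 5708 + 91 = 5799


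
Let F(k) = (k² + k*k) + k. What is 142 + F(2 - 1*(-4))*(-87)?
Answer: -6644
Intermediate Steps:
F(k) = k + 2*k² (F(k) = (k² + k²) + k = 2*k² + k = k + 2*k²)
142 + F(2 - 1*(-4))*(-87) = 142 + ((2 - 1*(-4))*(1 + 2*(2 - 1*(-4))))*(-87) = 142 + ((2 + 4)*(1 + 2*(2 + 4)))*(-87) = 142 + (6*(1 + 2*6))*(-87) = 142 + (6*(1 + 12))*(-87) = 142 + (6*13)*(-87) = 142 + 78*(-87) = 142 - 6786 = -6644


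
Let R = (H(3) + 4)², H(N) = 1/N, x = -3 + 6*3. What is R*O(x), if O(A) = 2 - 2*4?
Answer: -338/3 ≈ -112.67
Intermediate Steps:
x = 15 (x = -3 + 18 = 15)
O(A) = -6 (O(A) = 2 - 8 = -6)
R = 169/9 (R = (1/3 + 4)² = (⅓ + 4)² = (13/3)² = 169/9 ≈ 18.778)
R*O(x) = (169/9)*(-6) = -338/3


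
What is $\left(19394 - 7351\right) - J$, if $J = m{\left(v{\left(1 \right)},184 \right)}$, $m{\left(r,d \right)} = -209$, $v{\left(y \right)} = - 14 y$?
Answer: $12252$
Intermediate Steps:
$J = -209$
$\left(19394 - 7351\right) - J = \left(19394 - 7351\right) - -209 = \left(19394 - 7351\right) + 209 = 12043 + 209 = 12252$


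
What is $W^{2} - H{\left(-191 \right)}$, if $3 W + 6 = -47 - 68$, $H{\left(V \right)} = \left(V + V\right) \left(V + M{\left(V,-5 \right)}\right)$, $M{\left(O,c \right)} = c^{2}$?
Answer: $- \frac{556067}{9} \approx -61785.0$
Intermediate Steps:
$H{\left(V \right)} = 2 V \left(25 + V\right)$ ($H{\left(V \right)} = \left(V + V\right) \left(V + \left(-5\right)^{2}\right) = 2 V \left(V + 25\right) = 2 V \left(25 + V\right)$)
$W = - \frac{121}{3}$ ($W = -2 + \frac{-47 - 68}{3} = -2 + \frac{1}{3} \left(-115\right) = -2 - \frac{115}{3} = - \frac{121}{3} \approx -40.333$)
$W^{2} - H{\left(-191 \right)} = \left(- \frac{121}{3}\right)^{2} - 2 \left(-191\right) \left(25 - 191\right) = \frac{14641}{9} - 2 \left(-191\right) \left(-166\right) = \frac{14641}{9} - 63412 = - \frac{556067}{9}$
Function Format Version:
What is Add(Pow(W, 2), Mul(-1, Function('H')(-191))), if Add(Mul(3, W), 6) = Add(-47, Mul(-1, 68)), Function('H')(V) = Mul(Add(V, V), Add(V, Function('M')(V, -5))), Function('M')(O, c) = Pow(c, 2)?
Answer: Rational(-556067, 9) ≈ -61785.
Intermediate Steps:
Function('H')(V) = Mul(2, V, Add(25, V)) (Function('H')(V) = Mul(Add(V, V), Add(V, Pow(-5, 2))) = Mul(Mul(2, V), Add(V, 25)) = Mul(Mul(2, V), Add(25, V)) = Mul(2, V, Add(25, V)))
W = Rational(-121, 3) (W = Add(-2, Mul(Rational(1, 3), Add(-47, Mul(-1, 68)))) = Add(-2, Mul(Rational(1, 3), Add(-47, -68))) = Add(-2, Mul(Rational(1, 3), -115)) = Add(-2, Rational(-115, 3)) = Rational(-121, 3) ≈ -40.333)
Add(Pow(W, 2), Mul(-1, Function('H')(-191))) = Add(Pow(Rational(-121, 3), 2), Mul(-1, Mul(2, -191, Add(25, -191)))) = Add(Rational(14641, 9), Mul(-1, Mul(2, -191, -166))) = Add(Rational(14641, 9), Mul(-1, 63412)) = Add(Rational(14641, 9), -63412) = Rational(-556067, 9)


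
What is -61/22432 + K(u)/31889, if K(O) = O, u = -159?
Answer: -5511917/715334048 ≈ -0.0077054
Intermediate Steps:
-61/22432 + K(u)/31889 = -61/22432 - 159/31889 = -5511917/715334048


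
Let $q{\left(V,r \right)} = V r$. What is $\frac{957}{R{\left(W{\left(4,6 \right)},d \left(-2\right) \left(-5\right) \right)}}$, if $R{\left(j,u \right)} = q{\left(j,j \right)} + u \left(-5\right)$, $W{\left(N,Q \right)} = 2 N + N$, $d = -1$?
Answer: $\frac{957}{194} \approx 4.933$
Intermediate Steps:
$W{\left(N,Q \right)} = 3 N$
$R{\left(j,u \right)} = j^{2} - 5 u$ ($R{\left(j,u \right)} = j j + u \left(-5\right) = j^{2} - 5 u$)
$\frac{957}{R{\left(W{\left(4,6 \right)},d \left(-2\right) \left(-5\right) \right)}} = \frac{957}{\left(3 \cdot 4\right)^{2} - 5 \left(-1\right) \left(-2\right) \left(-5\right)} = \frac{957}{12^{2} - 5 \cdot 2 \left(-5\right)} = \frac{957}{144 - -50} = \frac{957}{144 + 50} = \frac{957}{194}$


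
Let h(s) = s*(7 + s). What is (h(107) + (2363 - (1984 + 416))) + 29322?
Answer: 41483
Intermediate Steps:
(h(107) + (2363 - (1984 + 416))) + 29322 = (107*(7 + 107) + (2363 - (1984 + 416))) + 29322 = (107*114 + (2363 - 1*2400)) + 29322 = (12198 + (2363 - 2400)) + 29322 = (12198 - 37) + 29322 = 12161 + 29322 = 41483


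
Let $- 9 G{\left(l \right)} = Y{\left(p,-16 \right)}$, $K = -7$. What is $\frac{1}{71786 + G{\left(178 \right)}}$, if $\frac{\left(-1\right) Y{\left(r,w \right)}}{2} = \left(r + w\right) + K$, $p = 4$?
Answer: $\frac{9}{646036} \approx 1.3931 \cdot 10^{-5}$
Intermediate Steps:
$Y{\left(r,w \right)} = 14 - 2 r - 2 w$ ($Y{\left(r,w \right)} = - 2 \left(\left(r + w\right) - 7\right) = - 2 \left(-7 + r + w\right) = 14 - 2 r - 2 w$)
$G{\left(l \right)} = - \frac{38}{9}$ ($G{\left(l \right)} = - \frac{14 - 8 - -32}{9} = - \frac{14 - 8 + 32}{9} = \left(- \frac{1}{9}\right) 38 = - \frac{38}{9}$)
$\frac{1}{71786 + G{\left(178 \right)}} = \frac{1}{71786 - \frac{38}{9}} = \frac{1}{\frac{646036}{9}} = \frac{9}{646036}$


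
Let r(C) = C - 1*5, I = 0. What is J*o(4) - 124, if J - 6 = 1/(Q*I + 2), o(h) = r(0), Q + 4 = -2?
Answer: -313/2 ≈ -156.50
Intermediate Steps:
Q = -6 (Q = -4 - 2 = -6)
r(C) = -5 + C (r(C) = C - 5 = -5 + C)
o(h) = -5 (o(h) = -5 + 0 = -5)
J = 13/2 (J = 6 + 1/(-6*0 + 2) = 6 + 1/(0 + 2) = 6 + 1/2 = 6 + ½ = 13/2 ≈ 6.5000)
J*o(4) - 124 = (13/2)*(-5) - 124 = -65/2 - 124 = -313/2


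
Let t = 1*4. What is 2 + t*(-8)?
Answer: -30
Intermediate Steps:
t = 4
2 + t*(-8) = 2 + 4*(-8) = 2 - 32 = -30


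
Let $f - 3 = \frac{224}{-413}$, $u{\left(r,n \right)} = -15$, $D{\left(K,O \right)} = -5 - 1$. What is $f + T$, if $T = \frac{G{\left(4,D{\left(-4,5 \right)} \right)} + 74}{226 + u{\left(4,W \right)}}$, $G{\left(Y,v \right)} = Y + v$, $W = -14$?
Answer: $\frac{34843}{12449} \approx 2.7989$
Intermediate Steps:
$D{\left(K,O \right)} = -6$ ($D{\left(K,O \right)} = -5 - 1 = -6$)
$f = \frac{145}{59}$ ($f = 3 + \frac{224}{-413} = 3 + 224 \left(- \frac{1}{413}\right) = 3 - \frac{32}{59} = \frac{145}{59} \approx 2.4576$)
$T = \frac{72}{211}$ ($T = \frac{\left(4 - 6\right) + 74}{226 - 15} = \frac{-2 + 74}{211} = 72 \cdot \frac{1}{211} = \frac{72}{211} \approx 0.34123$)
$f + T = \frac{145}{59} + \frac{72}{211} = \frac{34843}{12449}$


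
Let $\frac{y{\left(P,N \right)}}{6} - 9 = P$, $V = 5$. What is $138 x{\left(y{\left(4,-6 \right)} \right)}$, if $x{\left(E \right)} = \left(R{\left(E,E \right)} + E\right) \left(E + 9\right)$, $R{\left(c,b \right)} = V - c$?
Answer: $60030$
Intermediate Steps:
$y{\left(P,N \right)} = 54 + 6 P$
$R{\left(c,b \right)} = 5 - c$
$x{\left(E \right)} = 45 + 5 E$ ($x{\left(E \right)} = \left(\left(5 - E\right) + E\right) \left(E + 9\right) = 5 \left(9 + E\right) = 45 + 5 E$)
$138 x{\left(y{\left(4,-6 \right)} \right)} = 138 \left(45 + 5 \left(54 + 6 \cdot 4\right)\right) = 138 \left(45 + 5 \left(54 + 24\right)\right) = 138 \left(45 + 5 \cdot 78\right) = 138 \left(45 + 390\right) = 138 \cdot 435 = 60030$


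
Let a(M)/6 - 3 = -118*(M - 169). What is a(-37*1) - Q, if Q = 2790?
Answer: 143076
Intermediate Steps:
a(M) = 119670 - 708*M (a(M) = 18 + 6*(-118*(M - 169)) = 18 + 6*(-118*(-169 + M)) = 18 + 6*(19942 - 118*M) = 18 + (119652 - 708*M) = 119670 - 708*M)
a(-37*1) - Q = (119670 - (-26196)) - 1*2790 = (119670 - 708*(-37)) - 2790 = (119670 + 26196) - 2790 = 145866 - 2790 = 143076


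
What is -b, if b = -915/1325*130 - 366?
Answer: 24156/53 ≈ 455.77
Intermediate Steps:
b = -24156/53 (b = -915*1/1325*130 - 366 = -183/265*130 - 366 = -4758/53 - 366 = -24156/53 ≈ -455.77)
-b = -1*(-24156/53) = 24156/53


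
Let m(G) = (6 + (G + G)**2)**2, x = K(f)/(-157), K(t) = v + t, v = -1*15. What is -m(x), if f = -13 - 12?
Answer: -23806638436/607573201 ≈ -39.183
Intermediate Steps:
v = -15
f = -25
K(t) = -15 + t
x = 40/157 (x = (-15 - 25)/(-157) = -40*(-1/157) = 40/157 ≈ 0.25478)
m(G) = (6 + 4*G**2)**2 (m(G) = (6 + (2*G)**2)**2 = (6 + 4*G**2)**2)
-m(x) = -4*(3 + 2*(40/157)**2)**2 = -4*(3 + 2*(1600/24649))**2 = -4*(3 + 3200/24649)**2 = -4*(77147/24649)**2 = -4*5951659609/607573201 = -1*23806638436/607573201 = -23806638436/607573201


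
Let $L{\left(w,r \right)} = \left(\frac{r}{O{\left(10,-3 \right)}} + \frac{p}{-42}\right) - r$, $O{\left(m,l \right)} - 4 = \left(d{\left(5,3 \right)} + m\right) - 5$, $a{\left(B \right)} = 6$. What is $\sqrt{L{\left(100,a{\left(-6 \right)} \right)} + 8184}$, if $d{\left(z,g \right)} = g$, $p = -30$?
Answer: $\frac{\sqrt{1603126}}{14} \approx 90.439$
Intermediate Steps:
$O{\left(m,l \right)} = 2 + m$ ($O{\left(m,l \right)} = 4 + \left(\left(3 + m\right) - 5\right) = 4 + \left(-2 + m\right) = 2 + m$)
$L{\left(w,r \right)} = \frac{5}{7} - \frac{11 r}{12}$ ($L{\left(w,r \right)} = \left(\frac{r}{2 + 10} - \frac{30}{-42}\right) - r = \left(\frac{r}{12} - - \frac{5}{7}\right) - r = \left(r \frac{1}{12} + \frac{5}{7}\right) - r = \left(\frac{r}{12} + \frac{5}{7}\right) - r = \left(\frac{5}{7} + \frac{r}{12}\right) - r = \frac{5}{7} - \frac{11 r}{12}$)
$\sqrt{L{\left(100,a{\left(-6 \right)} \right)} + 8184} = \sqrt{\left(\frac{5}{7} - \frac{11}{2}\right) + 8184} = \sqrt{- \frac{67}{14} + 8184} = \sqrt{\frac{114509}{14}} = \frac{\sqrt{1603126}}{14}$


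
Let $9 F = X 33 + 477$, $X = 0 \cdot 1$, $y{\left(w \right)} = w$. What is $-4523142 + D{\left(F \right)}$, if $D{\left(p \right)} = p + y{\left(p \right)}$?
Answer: $-4523036$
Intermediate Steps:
$X = 0$
$F = 53$ ($F = \frac{0 \cdot 33 + 477}{9} = \frac{0 + 477}{9} = \frac{1}{9} \cdot 477 = 53$)
$D{\left(p \right)} = 2 p$ ($D{\left(p \right)} = p + p = 2 p$)
$-4523142 + D{\left(F \right)} = -4523142 + 2 \cdot 53 = -4523142 + 106 = -4523036$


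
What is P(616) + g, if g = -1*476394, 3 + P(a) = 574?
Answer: -475823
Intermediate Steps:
P(a) = 571 (P(a) = -3 + 574 = 571)
g = -476394
P(616) + g = 571 - 476394 = -475823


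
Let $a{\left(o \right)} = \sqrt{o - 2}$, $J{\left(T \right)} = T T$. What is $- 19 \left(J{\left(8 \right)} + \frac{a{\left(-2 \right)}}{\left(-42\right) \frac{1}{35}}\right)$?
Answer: $-1216 + \frac{95 i}{3} \approx -1216.0 + 31.667 i$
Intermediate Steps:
$J{\left(T \right)} = T^{2}$
$a{\left(o \right)} = \sqrt{-2 + o}$
$- 19 \left(J{\left(8 \right)} + \frac{a{\left(-2 \right)}}{\left(-42\right) \frac{1}{35}}\right) = - 19 \left(8^{2} + \frac{\sqrt{-2 - 2}}{\left(-42\right) \frac{1}{35}}\right) = - 19 \left(64 + \frac{\sqrt{-4}}{\left(-42\right) \frac{1}{35}}\right) = - 19 \left(64 + \frac{2 i}{- \frac{6}{5}}\right) = - 19 \left(64 + 2 i \left(- \frac{5}{6}\right)\right) = - 19 \left(64 - \frac{5 i}{3}\right) = -1216 + \frac{95 i}{3}$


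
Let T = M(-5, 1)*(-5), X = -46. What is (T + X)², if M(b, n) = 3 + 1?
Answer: 4356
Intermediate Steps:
M(b, n) = 4
T = -20 (T = 4*(-5) = -20)
(T + X)² = (-20 - 46)² = (-66)² = 4356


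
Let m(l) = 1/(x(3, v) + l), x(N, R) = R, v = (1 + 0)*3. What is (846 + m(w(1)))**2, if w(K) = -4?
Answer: 714025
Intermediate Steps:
v = 3 (v = 1*3 = 3)
m(l) = 1/(3 + l)
(846 + m(w(1)))**2 = (846 + 1/(3 - 4))**2 = (846 + 1/(-1))**2 = (846 - 1)**2 = 845**2 = 714025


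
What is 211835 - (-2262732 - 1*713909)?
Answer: 3188476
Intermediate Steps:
211835 - (-2262732 - 1*713909) = 211835 - (-2262732 - 713909) = 211835 - 1*(-2976641) = 211835 + 2976641 = 3188476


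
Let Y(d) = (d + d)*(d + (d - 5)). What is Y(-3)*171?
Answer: 11286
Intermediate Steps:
Y(d) = 2*d*(-5 + 2*d) (Y(d) = (2*d)*(d + (-5 + d)) = (2*d)*(-5 + 2*d) = 2*d*(-5 + 2*d))
Y(-3)*171 = (2*(-3)*(-5 + 2*(-3)))*171 = (2*(-3)*(-5 - 6))*171 = (2*(-3)*(-11))*171 = 66*171 = 11286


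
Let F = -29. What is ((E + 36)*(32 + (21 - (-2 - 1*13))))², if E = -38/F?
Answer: 5413427776/841 ≈ 6.4369e+6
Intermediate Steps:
E = 38/29 (E = -38/(-29) = -38*(-1/29) = 38/29 ≈ 1.3103)
((E + 36)*(32 + (21 - (-2 - 1*13))))² = ((38/29 + 36)*(32 + (21 - (-2 - 1*13))))² = (1082*(32 + (21 - (-2 - 13)))/29)² = (1082*(32 + (21 - 1*(-15)))/29)² = (1082*(32 + (21 + 15))/29)² = (1082*(32 + 36)/29)² = ((1082/29)*68)² = (73576/29)² = 5413427776/841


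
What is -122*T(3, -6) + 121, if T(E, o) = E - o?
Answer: -977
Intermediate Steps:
-122*T(3, -6) + 121 = -122*(3 - 1*(-6)) + 121 = -122*(3 + 6) + 121 = -122*9 + 121 = -1098 + 121 = -977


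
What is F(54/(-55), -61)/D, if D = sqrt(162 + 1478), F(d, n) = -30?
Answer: -3*sqrt(410)/82 ≈ -0.74080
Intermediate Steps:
D = 2*sqrt(410) (D = sqrt(1640) = 2*sqrt(410) ≈ 40.497)
F(54/(-55), -61)/D = -30*sqrt(410)/820 = -3*sqrt(410)/82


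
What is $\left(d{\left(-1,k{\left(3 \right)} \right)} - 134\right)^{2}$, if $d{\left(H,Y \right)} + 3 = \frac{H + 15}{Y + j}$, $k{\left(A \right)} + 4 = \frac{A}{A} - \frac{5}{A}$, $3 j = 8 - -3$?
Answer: $22801$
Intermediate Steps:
$j = \frac{11}{3}$ ($j = \frac{8 - -3}{3} = \frac{8 + 3}{3} = \frac{1}{3} \cdot 11 = \frac{11}{3} \approx 3.6667$)
$k{\left(A \right)} = -3 - \frac{5}{A}$ ($k{\left(A \right)} = -4 - \left(\frac{5}{A} - \frac{A}{A}\right) = -4 + \left(1 - \frac{5}{A}\right) = -3 - \frac{5}{A}$)
$d{\left(H,Y \right)} = -3 + \frac{15 + H}{\frac{11}{3} + Y}$ ($d{\left(H,Y \right)} = -3 + \frac{H + 15}{Y + \frac{11}{3}} = -3 + \frac{15 + H}{\frac{11}{3} + Y}$)
$\left(d{\left(-1,k{\left(3 \right)} \right)} - 134\right)^{2} = \left(\frac{3 \left(4 - 1 - 3 \left(-3 - \frac{5}{3}\right)\right)}{11 + 3 \left(-3 - \frac{5}{3}\right)} - 134\right)^{2} = \left(\frac{3 \left(4 - 1 - -14\right)}{11 + 3 \left(- \frac{14}{3}\right)} - 134\right)^{2} = \left(\frac{3 \left(4 - 1 + 14\right)}{11 - 14} - 134\right)^{2} = \left(3 \frac{1}{-3} \cdot 17 - 134\right)^{2} = \left(3 \left(- \frac{1}{3}\right) 17 - 134\right)^{2} = \left(-17 - 134\right)^{2} = \left(-151\right)^{2} = 22801$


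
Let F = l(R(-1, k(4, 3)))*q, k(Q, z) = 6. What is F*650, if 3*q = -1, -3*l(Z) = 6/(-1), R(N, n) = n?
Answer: -1300/3 ≈ -433.33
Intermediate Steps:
l(Z) = 2 (l(Z) = -2/(-1) = -2*(-1) = -⅓*(-6) = 2)
q = -⅓ (q = (⅓)*(-1) = -⅓ ≈ -0.33333)
F = -⅔ (F = 2*(-⅓) = -⅔ ≈ -0.66667)
F*650 = -⅔*650 = -1300/3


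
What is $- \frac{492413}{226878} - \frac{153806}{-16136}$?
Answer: $\frac{6737405375}{915225852} \approx 7.3615$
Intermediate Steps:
$- \frac{492413}{226878} - \frac{153806}{-16136} = \left(-492413\right) \frac{1}{226878} - - \frac{76903}{8068} = - \frac{492413}{226878} + \frac{76903}{8068} = \frac{6737405375}{915225852}$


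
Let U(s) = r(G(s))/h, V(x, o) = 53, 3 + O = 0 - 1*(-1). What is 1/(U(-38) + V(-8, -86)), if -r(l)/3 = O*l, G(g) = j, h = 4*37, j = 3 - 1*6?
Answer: 74/3913 ≈ 0.018911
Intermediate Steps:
j = -3 (j = 3 - 6 = -3)
O = -2 (O = -3 + (0 - 1*(-1)) = -3 + (0 + 1) = -3 + 1 = -2)
h = 148
G(g) = -3
r(l) = 6*l (r(l) = -(-6)*l = 6*l)
U(s) = -9/74 (U(s) = (6*(-3))/148 = -18*1/148 = -9/74)
1/(U(-38) + V(-8, -86)) = 1/(-9/74 + 53) = 1/(3913/74) = 74/3913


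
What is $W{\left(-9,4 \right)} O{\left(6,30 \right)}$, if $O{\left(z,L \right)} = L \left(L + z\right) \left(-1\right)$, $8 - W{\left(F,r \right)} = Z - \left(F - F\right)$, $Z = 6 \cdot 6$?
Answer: $30240$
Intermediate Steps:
$Z = 36$
$W{\left(F,r \right)} = -28$ ($W{\left(F,r \right)} = 8 - \left(36 - \left(F - F\right)\right) = 8 - \left(36 - 0\right) = 8 - \left(36 + 0\right) = 8 - 36 = -28$)
$O{\left(z,L \right)} = - L \left(L + z\right)$
$W{\left(-9,4 \right)} O{\left(6,30 \right)} = - 28 \left(\left(-1\right) 30 \left(30 + 6\right)\right) = - 28 \left(\left(-1\right) 30 \cdot 36\right) = \left(-28\right) \left(-1080\right) = 30240$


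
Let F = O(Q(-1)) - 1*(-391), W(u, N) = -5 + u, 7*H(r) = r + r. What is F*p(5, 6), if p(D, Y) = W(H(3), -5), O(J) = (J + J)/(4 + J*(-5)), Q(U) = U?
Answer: -101993/63 ≈ -1618.9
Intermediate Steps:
H(r) = 2*r/7 (H(r) = (r + r)/7 = (2*r)/7 = 2*r/7)
O(J) = 2*J/(4 - 5*J) (O(J) = (2*J)/(4 - 5*J) = 2*J/(4 - 5*J))
p(D, Y) = -29/7 (p(D, Y) = -5 + (2/7)*3 = -5 + 6/7 = -29/7)
F = 3517/9 (F = -2*(-1)/(-4 + 5*(-1)) - 1*(-391) = -2*(-1)/(-4 - 5) + 391 = -2*(-1)/(-9) + 391 = -2*(-1)*(-1/9) + 391 = -2/9 + 391 = 3517/9 ≈ 390.78)
F*p(5, 6) = (3517/9)*(-29/7) = -101993/63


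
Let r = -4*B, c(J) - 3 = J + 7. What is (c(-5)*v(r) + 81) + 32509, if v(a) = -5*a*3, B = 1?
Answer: 32890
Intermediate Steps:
c(J) = 10 + J (c(J) = 3 + (J + 7) = 3 + (7 + J) = 10 + J)
r = -4 (r = -4*1 = -4)
v(a) = -15*a
(c(-5)*v(r) + 81) + 32509 = ((10 - 5)*(-15*(-4)) + 81) + 32509 = (5*60 + 81) + 32509 = (300 + 81) + 32509 = 381 + 32509 = 32890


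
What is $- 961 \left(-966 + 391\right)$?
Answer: $552575$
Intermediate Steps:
$- 961 \left(-966 + 391\right) = \left(-961\right) \left(-575\right) = 552575$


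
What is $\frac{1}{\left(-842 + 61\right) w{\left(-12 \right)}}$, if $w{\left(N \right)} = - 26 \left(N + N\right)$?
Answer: $- \frac{1}{487344} \approx -2.0519 \cdot 10^{-6}$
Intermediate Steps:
$w{\left(N \right)} = - 52 N$ ($w{\left(N \right)} = - 26 \cdot 2 N = - 52 N$)
$\frac{1}{\left(-842 + 61\right) w{\left(-12 \right)}} = \frac{1}{\left(-842 + 61\right) \left(\left(-52\right) \left(-12\right)\right)} = \frac{1}{\left(-781\right) 624} = \left(- \frac{1}{781}\right) \frac{1}{624} = - \frac{1}{487344}$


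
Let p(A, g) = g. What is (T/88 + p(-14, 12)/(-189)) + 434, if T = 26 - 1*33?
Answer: 2405303/5544 ≈ 433.86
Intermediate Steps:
T = -7 (T = 26 - 33 = -7)
(T/88 + p(-14, 12)/(-189)) + 434 = (-7/88 + 12/(-189)) + 434 = (-7*1/88 + 12*(-1/189)) + 434 = (-7/88 - 4/63) + 434 = -793/5544 + 434 = 2405303/5544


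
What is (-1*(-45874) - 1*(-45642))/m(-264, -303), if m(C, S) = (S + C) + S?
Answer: -45758/435 ≈ -105.19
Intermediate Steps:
m(C, S) = C + 2*S (m(C, S) = (C + S) + S = C + 2*S)
(-1*(-45874) - 1*(-45642))/m(-264, -303) = (-1*(-45874) - 1*(-45642))/(-264 + 2*(-303)) = (45874 + 45642)/(-264 - 606) = 91516/(-870) = 91516*(-1/870) = -45758/435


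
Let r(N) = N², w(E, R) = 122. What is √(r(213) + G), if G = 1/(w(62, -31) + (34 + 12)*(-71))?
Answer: √112115146110/1572 ≈ 213.00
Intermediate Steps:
G = -1/3144 (G = 1/(122 + (34 + 12)*(-71)) = 1/(122 + 46*(-71)) = 1/(122 - 3266) = 1/(-3144) = -1/3144 ≈ -0.00031807)
√(r(213) + G) = √(213² - 1/3144) = √(45369 - 1/3144) = √(142640135/3144) = √112115146110/1572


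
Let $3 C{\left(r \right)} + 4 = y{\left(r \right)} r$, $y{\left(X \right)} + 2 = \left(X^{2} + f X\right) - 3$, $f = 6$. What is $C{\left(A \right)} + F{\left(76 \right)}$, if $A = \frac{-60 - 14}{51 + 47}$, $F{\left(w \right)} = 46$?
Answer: $\frac{5520328}{117649} \approx 46.922$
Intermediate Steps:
$A = - \frac{37}{49}$ ($A = - \frac{74}{98} = \left(-74\right) \frac{1}{98} = - \frac{37}{49} \approx -0.7551$)
$y{\left(X \right)} = -5 + X^{2} + 6 X$ ($y{\left(X \right)} = -2 - \left(3 - X^{2} - 6 X\right) = -2 + \left(-3 + X^{2} + 6 X\right) = -5 + X^{2} + 6 X$)
$C{\left(r \right)} = - \frac{4}{3} + \frac{r \left(-5 + r^{2} + 6 r\right)}{3}$ ($C{\left(r \right)} = - \frac{4}{3} + \frac{\left(-5 + r^{2} + 6 r\right) r}{3} = - \frac{4}{3} + \frac{r \left(-5 + r^{2} + 6 r\right)}{3}$)
$C{\left(A \right)} + F{\left(76 \right)} = \left(- \frac{4}{3} + \frac{1}{3} \left(- \frac{37}{49}\right) \left(-5 + \left(- \frac{37}{49}\right)^{2} + 6 \left(- \frac{37}{49}\right)\right)\right) + 46 = \left(- \frac{4}{3} + \frac{1}{3} \left(- \frac{37}{49}\right) \left(-5 + \frac{1369}{2401} - \frac{222}{49}\right)\right) + 46 = \left(- \frac{4}{3} + \frac{1}{3} \left(- \frac{37}{49}\right) \left(- \frac{21514}{2401}\right)\right) + 46 = \left(- \frac{4}{3} + \frac{796018}{352947}\right) + 46 = \frac{108474}{117649} + 46 = \frac{5520328}{117649}$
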